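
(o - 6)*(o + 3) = o^2 - 3*o - 18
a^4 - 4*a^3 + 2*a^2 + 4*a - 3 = (a - 3)*(a - 1)^2*(a + 1)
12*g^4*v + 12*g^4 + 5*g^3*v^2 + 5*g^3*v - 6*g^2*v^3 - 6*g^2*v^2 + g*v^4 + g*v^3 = (-4*g + v)*(-3*g + v)*(g + v)*(g*v + g)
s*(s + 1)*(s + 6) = s^3 + 7*s^2 + 6*s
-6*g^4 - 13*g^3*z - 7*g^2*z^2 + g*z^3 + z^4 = (-3*g + z)*(g + z)^2*(2*g + z)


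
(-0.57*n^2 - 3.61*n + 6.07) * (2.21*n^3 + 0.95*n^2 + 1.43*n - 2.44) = -1.2597*n^5 - 8.5196*n^4 + 9.1701*n^3 + 1.995*n^2 + 17.4885*n - 14.8108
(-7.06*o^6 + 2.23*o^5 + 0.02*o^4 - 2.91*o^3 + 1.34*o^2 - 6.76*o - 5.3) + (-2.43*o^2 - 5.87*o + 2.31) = -7.06*o^6 + 2.23*o^5 + 0.02*o^4 - 2.91*o^3 - 1.09*o^2 - 12.63*o - 2.99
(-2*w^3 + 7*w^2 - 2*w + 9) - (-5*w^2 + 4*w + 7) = -2*w^3 + 12*w^2 - 6*w + 2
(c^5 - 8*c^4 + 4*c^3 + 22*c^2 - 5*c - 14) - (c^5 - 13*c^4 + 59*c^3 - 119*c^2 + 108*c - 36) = 5*c^4 - 55*c^3 + 141*c^2 - 113*c + 22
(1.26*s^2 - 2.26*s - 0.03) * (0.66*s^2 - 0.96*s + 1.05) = 0.8316*s^4 - 2.7012*s^3 + 3.4728*s^2 - 2.3442*s - 0.0315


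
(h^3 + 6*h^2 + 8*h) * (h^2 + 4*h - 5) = h^5 + 10*h^4 + 27*h^3 + 2*h^2 - 40*h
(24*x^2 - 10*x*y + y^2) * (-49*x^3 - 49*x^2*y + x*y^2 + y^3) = -1176*x^5 - 686*x^4*y + 465*x^3*y^2 - 35*x^2*y^3 - 9*x*y^4 + y^5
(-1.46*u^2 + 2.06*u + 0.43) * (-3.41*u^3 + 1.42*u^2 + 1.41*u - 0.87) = 4.9786*u^5 - 9.0978*u^4 - 0.5997*u^3 + 4.7854*u^2 - 1.1859*u - 0.3741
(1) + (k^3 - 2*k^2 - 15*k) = k^3 - 2*k^2 - 15*k + 1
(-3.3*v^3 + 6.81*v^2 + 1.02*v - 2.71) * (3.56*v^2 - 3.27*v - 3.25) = -11.748*v^5 + 35.0346*v^4 - 7.9125*v^3 - 35.1155*v^2 + 5.5467*v + 8.8075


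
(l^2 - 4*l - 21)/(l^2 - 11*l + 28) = (l + 3)/(l - 4)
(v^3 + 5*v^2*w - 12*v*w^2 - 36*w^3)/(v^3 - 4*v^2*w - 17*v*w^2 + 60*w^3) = (v^2 + 8*v*w + 12*w^2)/(v^2 - v*w - 20*w^2)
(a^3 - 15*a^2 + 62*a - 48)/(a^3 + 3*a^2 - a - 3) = (a^2 - 14*a + 48)/(a^2 + 4*a + 3)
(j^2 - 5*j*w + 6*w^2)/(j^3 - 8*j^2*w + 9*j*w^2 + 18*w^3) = (-j + 2*w)/(-j^2 + 5*j*w + 6*w^2)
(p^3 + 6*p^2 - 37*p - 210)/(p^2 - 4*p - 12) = (p^2 + 12*p + 35)/(p + 2)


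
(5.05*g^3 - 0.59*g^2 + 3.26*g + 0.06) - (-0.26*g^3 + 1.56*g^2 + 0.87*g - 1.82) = 5.31*g^3 - 2.15*g^2 + 2.39*g + 1.88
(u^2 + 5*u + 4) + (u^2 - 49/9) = 2*u^2 + 5*u - 13/9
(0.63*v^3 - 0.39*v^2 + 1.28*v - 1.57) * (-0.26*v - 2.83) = -0.1638*v^4 - 1.6815*v^3 + 0.7709*v^2 - 3.2142*v + 4.4431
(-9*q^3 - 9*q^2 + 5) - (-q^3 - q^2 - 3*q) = -8*q^3 - 8*q^2 + 3*q + 5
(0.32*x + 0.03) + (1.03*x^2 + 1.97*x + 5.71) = 1.03*x^2 + 2.29*x + 5.74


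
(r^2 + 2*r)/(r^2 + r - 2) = r/(r - 1)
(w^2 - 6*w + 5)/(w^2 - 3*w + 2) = (w - 5)/(w - 2)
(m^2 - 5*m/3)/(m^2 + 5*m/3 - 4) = m*(3*m - 5)/(3*m^2 + 5*m - 12)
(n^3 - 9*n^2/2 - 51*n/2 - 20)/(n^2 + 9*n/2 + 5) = (n^2 - 7*n - 8)/(n + 2)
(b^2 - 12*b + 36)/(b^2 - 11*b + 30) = (b - 6)/(b - 5)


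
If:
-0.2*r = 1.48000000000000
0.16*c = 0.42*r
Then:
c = -19.42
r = -7.40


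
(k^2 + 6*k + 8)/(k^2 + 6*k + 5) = (k^2 + 6*k + 8)/(k^2 + 6*k + 5)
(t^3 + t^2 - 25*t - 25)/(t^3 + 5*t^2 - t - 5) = (t - 5)/(t - 1)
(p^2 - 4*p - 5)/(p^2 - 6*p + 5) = (p + 1)/(p - 1)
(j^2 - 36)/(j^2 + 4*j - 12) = (j - 6)/(j - 2)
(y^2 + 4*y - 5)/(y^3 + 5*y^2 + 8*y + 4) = (y^2 + 4*y - 5)/(y^3 + 5*y^2 + 8*y + 4)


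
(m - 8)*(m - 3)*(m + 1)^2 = m^4 - 9*m^3 + 3*m^2 + 37*m + 24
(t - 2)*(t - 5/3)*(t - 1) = t^3 - 14*t^2/3 + 7*t - 10/3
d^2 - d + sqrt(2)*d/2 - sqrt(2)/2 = (d - 1)*(d + sqrt(2)/2)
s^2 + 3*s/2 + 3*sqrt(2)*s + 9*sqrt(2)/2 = (s + 3/2)*(s + 3*sqrt(2))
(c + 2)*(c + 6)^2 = c^3 + 14*c^2 + 60*c + 72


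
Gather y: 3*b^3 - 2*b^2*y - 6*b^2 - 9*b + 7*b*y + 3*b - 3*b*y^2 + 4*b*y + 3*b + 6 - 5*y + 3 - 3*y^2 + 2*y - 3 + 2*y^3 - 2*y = 3*b^3 - 6*b^2 - 3*b + 2*y^3 + y^2*(-3*b - 3) + y*(-2*b^2 + 11*b - 5) + 6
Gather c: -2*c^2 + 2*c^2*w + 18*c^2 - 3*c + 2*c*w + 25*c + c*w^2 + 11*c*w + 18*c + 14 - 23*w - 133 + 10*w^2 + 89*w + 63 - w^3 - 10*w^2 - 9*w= c^2*(2*w + 16) + c*(w^2 + 13*w + 40) - w^3 + 57*w - 56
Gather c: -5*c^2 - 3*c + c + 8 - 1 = -5*c^2 - 2*c + 7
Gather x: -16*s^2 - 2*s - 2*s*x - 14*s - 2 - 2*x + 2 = -16*s^2 - 16*s + x*(-2*s - 2)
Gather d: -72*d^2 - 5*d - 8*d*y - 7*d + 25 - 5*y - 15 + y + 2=-72*d^2 + d*(-8*y - 12) - 4*y + 12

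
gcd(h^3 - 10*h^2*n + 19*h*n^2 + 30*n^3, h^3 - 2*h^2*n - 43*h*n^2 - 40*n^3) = h + n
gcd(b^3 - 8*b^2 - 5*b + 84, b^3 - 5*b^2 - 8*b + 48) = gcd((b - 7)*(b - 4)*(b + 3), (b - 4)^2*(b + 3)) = b^2 - b - 12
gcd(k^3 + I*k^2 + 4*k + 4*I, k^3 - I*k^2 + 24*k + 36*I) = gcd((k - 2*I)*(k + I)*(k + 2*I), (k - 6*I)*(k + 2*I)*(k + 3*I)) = k + 2*I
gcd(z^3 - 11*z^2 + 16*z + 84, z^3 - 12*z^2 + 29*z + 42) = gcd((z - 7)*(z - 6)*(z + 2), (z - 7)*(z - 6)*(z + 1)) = z^2 - 13*z + 42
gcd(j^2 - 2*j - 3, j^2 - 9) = j - 3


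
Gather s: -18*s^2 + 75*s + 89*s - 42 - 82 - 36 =-18*s^2 + 164*s - 160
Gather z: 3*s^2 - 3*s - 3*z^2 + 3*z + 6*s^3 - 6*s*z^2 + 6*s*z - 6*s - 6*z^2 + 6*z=6*s^3 + 3*s^2 - 9*s + z^2*(-6*s - 9) + z*(6*s + 9)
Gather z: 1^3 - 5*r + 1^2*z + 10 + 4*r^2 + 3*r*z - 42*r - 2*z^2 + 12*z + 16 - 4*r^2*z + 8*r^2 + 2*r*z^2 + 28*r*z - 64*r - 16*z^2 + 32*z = 12*r^2 - 111*r + z^2*(2*r - 18) + z*(-4*r^2 + 31*r + 45) + 27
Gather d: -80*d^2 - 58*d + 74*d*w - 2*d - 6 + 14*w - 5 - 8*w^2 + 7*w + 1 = -80*d^2 + d*(74*w - 60) - 8*w^2 + 21*w - 10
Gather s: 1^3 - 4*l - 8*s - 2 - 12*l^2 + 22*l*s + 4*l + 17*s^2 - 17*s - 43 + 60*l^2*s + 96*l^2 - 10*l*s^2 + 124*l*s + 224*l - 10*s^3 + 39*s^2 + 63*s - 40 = 84*l^2 + 224*l - 10*s^3 + s^2*(56 - 10*l) + s*(60*l^2 + 146*l + 38) - 84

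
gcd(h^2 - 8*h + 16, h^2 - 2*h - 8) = h - 4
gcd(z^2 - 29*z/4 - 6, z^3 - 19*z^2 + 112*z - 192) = z - 8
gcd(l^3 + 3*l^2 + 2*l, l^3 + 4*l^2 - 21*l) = l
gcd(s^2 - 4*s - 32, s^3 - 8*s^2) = s - 8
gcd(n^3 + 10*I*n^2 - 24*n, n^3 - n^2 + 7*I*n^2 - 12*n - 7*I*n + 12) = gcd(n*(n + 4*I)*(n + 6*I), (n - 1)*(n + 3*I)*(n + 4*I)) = n + 4*I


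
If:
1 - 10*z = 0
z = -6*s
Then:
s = -1/60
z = 1/10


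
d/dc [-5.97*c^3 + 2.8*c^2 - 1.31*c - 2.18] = -17.91*c^2 + 5.6*c - 1.31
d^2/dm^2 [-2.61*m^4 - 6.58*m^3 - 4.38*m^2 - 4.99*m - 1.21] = -31.32*m^2 - 39.48*m - 8.76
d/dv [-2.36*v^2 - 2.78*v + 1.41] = -4.72*v - 2.78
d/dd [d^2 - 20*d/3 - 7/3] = 2*d - 20/3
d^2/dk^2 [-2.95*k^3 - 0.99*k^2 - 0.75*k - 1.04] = -17.7*k - 1.98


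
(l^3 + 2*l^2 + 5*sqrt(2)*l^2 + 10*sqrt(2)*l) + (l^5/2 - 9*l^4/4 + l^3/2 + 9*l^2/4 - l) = l^5/2 - 9*l^4/4 + 3*l^3/2 + 17*l^2/4 + 5*sqrt(2)*l^2 - l + 10*sqrt(2)*l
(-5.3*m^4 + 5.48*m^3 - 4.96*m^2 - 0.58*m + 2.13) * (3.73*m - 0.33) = -19.769*m^5 + 22.1894*m^4 - 20.3092*m^3 - 0.5266*m^2 + 8.1363*m - 0.7029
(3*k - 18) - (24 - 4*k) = 7*k - 42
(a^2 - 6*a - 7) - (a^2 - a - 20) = 13 - 5*a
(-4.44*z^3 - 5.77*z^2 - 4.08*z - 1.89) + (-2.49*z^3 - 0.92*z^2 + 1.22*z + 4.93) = -6.93*z^3 - 6.69*z^2 - 2.86*z + 3.04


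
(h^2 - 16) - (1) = h^2 - 17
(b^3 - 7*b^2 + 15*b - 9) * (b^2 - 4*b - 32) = b^5 - 11*b^4 + 11*b^3 + 155*b^2 - 444*b + 288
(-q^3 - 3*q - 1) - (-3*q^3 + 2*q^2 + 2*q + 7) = 2*q^3 - 2*q^2 - 5*q - 8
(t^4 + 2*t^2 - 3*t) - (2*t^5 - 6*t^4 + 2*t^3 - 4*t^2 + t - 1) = -2*t^5 + 7*t^4 - 2*t^3 + 6*t^2 - 4*t + 1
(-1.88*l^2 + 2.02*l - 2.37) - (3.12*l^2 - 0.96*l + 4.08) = -5.0*l^2 + 2.98*l - 6.45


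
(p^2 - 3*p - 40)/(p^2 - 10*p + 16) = (p + 5)/(p - 2)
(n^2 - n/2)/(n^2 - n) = (n - 1/2)/(n - 1)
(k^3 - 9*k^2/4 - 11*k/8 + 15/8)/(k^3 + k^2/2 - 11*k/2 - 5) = (k - 3/4)/(k + 2)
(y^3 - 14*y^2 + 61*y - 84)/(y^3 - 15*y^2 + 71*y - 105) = (y - 4)/(y - 5)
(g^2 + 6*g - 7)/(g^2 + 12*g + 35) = (g - 1)/(g + 5)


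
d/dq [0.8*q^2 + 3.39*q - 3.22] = 1.6*q + 3.39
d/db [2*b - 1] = 2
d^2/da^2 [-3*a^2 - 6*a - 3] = -6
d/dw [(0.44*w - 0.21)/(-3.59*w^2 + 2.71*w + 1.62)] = (1.5796*w^2 - 1.5078*w + 1.2819)/(12.8881*w^4 - 19.4578*w^3 - 4.2875*w^2 + 8.7804*w + 2.6244)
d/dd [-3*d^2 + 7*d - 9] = 7 - 6*d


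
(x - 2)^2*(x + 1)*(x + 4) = x^4 + x^3 - 12*x^2 + 4*x + 16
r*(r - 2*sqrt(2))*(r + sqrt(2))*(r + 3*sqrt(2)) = r^4 + 2*sqrt(2)*r^3 - 10*r^2 - 12*sqrt(2)*r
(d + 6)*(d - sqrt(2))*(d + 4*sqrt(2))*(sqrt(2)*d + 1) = sqrt(2)*d^4 + 7*d^3 + 6*sqrt(2)*d^3 - 5*sqrt(2)*d^2 + 42*d^2 - 30*sqrt(2)*d - 8*d - 48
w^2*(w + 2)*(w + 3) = w^4 + 5*w^3 + 6*w^2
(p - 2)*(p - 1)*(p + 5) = p^3 + 2*p^2 - 13*p + 10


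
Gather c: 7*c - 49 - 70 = 7*c - 119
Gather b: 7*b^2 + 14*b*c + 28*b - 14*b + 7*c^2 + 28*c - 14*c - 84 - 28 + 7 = 7*b^2 + b*(14*c + 14) + 7*c^2 + 14*c - 105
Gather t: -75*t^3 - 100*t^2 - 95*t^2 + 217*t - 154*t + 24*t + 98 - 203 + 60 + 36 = -75*t^3 - 195*t^2 + 87*t - 9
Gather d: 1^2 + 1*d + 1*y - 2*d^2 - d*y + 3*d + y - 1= -2*d^2 + d*(4 - y) + 2*y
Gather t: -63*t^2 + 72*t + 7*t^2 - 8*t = -56*t^2 + 64*t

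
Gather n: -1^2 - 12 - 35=-48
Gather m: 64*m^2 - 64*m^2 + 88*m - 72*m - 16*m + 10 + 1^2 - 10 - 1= 0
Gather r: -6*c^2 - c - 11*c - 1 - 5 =-6*c^2 - 12*c - 6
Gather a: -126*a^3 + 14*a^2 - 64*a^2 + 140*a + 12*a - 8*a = -126*a^3 - 50*a^2 + 144*a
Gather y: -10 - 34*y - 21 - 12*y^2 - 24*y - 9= -12*y^2 - 58*y - 40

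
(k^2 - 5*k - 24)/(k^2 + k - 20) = (k^2 - 5*k - 24)/(k^2 + k - 20)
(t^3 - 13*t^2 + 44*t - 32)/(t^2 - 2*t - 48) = (t^2 - 5*t + 4)/(t + 6)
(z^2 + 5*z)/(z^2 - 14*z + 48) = z*(z + 5)/(z^2 - 14*z + 48)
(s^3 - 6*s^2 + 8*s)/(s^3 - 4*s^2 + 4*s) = (s - 4)/(s - 2)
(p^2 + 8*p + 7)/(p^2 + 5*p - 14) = (p + 1)/(p - 2)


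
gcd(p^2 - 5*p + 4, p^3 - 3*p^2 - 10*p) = 1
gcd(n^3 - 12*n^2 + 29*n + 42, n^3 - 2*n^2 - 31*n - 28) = n^2 - 6*n - 7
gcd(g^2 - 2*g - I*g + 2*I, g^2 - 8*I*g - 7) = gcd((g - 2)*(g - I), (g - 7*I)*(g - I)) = g - I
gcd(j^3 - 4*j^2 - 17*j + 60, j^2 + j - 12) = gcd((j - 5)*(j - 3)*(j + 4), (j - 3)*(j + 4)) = j^2 + j - 12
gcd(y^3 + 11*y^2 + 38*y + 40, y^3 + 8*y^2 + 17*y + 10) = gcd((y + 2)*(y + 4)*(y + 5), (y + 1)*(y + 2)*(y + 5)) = y^2 + 7*y + 10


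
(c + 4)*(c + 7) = c^2 + 11*c + 28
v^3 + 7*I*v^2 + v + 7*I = (v - I)*(v + I)*(v + 7*I)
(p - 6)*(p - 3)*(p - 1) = p^3 - 10*p^2 + 27*p - 18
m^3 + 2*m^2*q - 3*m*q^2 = m*(m - q)*(m + 3*q)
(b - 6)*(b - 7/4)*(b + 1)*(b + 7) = b^4 + b^3/4 - 89*b^2/2 + 119*b/4 + 147/2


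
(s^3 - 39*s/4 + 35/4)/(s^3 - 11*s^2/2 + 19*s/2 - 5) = (s + 7/2)/(s - 2)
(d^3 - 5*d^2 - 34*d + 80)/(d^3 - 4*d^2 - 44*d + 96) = (d + 5)/(d + 6)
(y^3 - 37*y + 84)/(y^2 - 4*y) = y + 4 - 21/y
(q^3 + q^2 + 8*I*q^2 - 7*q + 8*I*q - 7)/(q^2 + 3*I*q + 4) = (q^3 + q^2*(1 + 8*I) + q*(-7 + 8*I) - 7)/(q^2 + 3*I*q + 4)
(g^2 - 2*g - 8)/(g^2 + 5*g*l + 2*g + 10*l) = (g - 4)/(g + 5*l)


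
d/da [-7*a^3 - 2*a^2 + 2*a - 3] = -21*a^2 - 4*a + 2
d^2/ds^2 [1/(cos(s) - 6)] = (sin(s)^2 - 6*cos(s) + 1)/(cos(s) - 6)^3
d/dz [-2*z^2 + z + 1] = 1 - 4*z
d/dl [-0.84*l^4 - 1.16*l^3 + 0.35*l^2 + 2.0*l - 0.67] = -3.36*l^3 - 3.48*l^2 + 0.7*l + 2.0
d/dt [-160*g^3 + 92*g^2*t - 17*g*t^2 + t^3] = 92*g^2 - 34*g*t + 3*t^2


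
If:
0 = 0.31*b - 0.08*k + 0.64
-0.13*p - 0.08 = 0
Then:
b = 0.258064516129032*k - 2.06451612903226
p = -0.62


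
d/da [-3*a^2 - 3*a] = -6*a - 3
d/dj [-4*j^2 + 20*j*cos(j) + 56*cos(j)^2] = -20*j*sin(j) - 8*j - 56*sin(2*j) + 20*cos(j)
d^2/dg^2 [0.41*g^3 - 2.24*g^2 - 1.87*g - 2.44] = 2.46*g - 4.48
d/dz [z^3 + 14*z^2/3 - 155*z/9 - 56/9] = 3*z^2 + 28*z/3 - 155/9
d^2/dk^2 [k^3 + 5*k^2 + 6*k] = 6*k + 10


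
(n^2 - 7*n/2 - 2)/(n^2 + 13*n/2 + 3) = (n - 4)/(n + 6)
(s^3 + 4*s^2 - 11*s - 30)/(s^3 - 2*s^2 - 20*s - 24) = (s^2 + 2*s - 15)/(s^2 - 4*s - 12)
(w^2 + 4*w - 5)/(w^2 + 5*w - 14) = (w^2 + 4*w - 5)/(w^2 + 5*w - 14)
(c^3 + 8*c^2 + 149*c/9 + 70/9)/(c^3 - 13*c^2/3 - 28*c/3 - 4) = (3*c^2 + 22*c + 35)/(3*(c^2 - 5*c - 6))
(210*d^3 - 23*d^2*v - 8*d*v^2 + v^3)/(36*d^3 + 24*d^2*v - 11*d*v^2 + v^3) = (-35*d^2 - 2*d*v + v^2)/(-6*d^2 - 5*d*v + v^2)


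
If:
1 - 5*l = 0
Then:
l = 1/5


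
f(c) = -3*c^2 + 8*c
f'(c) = 8 - 6*c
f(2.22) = 2.97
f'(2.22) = -5.32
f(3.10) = -4.03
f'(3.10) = -10.60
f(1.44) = 5.30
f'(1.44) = -0.64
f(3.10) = -4.03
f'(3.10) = -10.60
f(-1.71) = -22.45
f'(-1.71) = 18.26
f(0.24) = 1.75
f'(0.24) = 6.56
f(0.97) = 4.94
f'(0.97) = 2.18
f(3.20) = -5.12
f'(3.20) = -11.20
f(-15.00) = -795.00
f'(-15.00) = 98.00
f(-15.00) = -795.00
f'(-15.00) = 98.00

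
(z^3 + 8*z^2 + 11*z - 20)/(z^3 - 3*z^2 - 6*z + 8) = (z^2 + 9*z + 20)/(z^2 - 2*z - 8)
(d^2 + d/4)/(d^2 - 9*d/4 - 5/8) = 2*d/(2*d - 5)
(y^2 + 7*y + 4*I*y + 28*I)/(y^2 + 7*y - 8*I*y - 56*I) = (y + 4*I)/(y - 8*I)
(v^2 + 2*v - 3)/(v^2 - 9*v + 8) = (v + 3)/(v - 8)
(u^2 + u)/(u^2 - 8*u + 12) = u*(u + 1)/(u^2 - 8*u + 12)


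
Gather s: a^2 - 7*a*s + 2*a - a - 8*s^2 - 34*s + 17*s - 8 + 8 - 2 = a^2 + a - 8*s^2 + s*(-7*a - 17) - 2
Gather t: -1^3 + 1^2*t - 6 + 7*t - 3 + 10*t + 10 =18*t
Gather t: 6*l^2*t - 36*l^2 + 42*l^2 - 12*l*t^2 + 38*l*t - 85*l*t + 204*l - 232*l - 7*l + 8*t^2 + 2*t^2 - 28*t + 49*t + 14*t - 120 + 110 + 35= 6*l^2 - 35*l + t^2*(10 - 12*l) + t*(6*l^2 - 47*l + 35) + 25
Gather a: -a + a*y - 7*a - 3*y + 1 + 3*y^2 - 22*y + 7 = a*(y - 8) + 3*y^2 - 25*y + 8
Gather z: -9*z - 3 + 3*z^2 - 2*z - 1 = 3*z^2 - 11*z - 4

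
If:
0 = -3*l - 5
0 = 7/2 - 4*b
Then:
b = 7/8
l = -5/3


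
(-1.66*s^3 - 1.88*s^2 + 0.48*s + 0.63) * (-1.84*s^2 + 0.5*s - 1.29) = 3.0544*s^5 + 2.6292*s^4 + 0.3182*s^3 + 1.506*s^2 - 0.3042*s - 0.8127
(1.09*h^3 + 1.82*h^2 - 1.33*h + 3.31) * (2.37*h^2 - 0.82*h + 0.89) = 2.5833*h^5 + 3.4196*h^4 - 3.6744*h^3 + 10.5551*h^2 - 3.8979*h + 2.9459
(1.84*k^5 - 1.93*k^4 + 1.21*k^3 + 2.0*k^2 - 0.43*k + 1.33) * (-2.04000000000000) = -3.7536*k^5 + 3.9372*k^4 - 2.4684*k^3 - 4.08*k^2 + 0.8772*k - 2.7132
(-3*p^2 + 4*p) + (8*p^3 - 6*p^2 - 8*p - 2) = 8*p^3 - 9*p^2 - 4*p - 2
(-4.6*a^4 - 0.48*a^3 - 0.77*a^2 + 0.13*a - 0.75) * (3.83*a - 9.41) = -17.618*a^5 + 41.4476*a^4 + 1.5677*a^3 + 7.7436*a^2 - 4.0958*a + 7.0575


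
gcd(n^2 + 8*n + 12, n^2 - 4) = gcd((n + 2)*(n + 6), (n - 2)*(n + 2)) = n + 2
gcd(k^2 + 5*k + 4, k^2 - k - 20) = k + 4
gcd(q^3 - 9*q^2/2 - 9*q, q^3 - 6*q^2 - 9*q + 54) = q - 6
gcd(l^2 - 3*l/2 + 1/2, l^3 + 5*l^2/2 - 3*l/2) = l - 1/2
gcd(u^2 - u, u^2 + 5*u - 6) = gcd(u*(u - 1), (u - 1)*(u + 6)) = u - 1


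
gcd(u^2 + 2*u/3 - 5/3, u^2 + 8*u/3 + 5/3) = u + 5/3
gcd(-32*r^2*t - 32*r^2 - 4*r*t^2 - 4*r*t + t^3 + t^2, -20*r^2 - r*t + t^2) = 4*r + t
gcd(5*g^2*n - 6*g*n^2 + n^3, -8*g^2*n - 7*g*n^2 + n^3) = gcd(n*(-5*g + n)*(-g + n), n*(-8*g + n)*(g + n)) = n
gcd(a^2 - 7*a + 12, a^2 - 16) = a - 4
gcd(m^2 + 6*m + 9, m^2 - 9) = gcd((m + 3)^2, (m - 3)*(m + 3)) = m + 3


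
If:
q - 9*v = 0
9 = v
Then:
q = 81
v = 9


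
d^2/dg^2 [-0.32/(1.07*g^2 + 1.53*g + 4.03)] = (0.732736*g^2 + 1.047744*g - 0.32*(2.14*g + 1.53)*(4.28*g + 3.06) + 2.759744)/(1.07*g^2 + 1.53*g + 4.03)^3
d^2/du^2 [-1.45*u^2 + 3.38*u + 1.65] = -2.90000000000000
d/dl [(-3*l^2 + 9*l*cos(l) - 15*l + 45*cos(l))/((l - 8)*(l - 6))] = 3*(-3*l^3*sin(l) + 27*l^2*sin(l) - 3*l^2*cos(l) + 19*l^2 + 66*l*sin(l) - 30*l*cos(l) - 96*l - 720*sin(l) + 354*cos(l) - 240)/(l^4 - 28*l^3 + 292*l^2 - 1344*l + 2304)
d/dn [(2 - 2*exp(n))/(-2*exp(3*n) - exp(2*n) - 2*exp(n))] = 2*(-4*exp(3*n) + 5*exp(2*n) + 2*exp(n) + 2)*exp(-n)/(4*exp(4*n) + 4*exp(3*n) + 9*exp(2*n) + 4*exp(n) + 4)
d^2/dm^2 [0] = 0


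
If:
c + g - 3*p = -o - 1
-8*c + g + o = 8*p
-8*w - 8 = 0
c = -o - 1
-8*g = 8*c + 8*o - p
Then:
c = -7/23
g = 24/23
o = -16/23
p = 8/23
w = -1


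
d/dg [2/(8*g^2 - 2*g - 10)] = (1 - 8*g)/(-4*g^2 + g + 5)^2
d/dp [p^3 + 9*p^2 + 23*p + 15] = 3*p^2 + 18*p + 23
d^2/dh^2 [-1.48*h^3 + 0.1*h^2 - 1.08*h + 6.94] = 0.2 - 8.88*h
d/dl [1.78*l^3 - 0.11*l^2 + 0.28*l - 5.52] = 5.34*l^2 - 0.22*l + 0.28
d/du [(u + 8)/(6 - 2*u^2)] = (-u^2 + 2*u*(u + 8) + 3)/(2*(u^2 - 3)^2)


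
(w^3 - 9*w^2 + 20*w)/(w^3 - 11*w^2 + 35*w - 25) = w*(w - 4)/(w^2 - 6*w + 5)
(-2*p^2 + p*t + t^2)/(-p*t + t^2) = (2*p + t)/t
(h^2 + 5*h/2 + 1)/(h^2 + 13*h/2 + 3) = (h + 2)/(h + 6)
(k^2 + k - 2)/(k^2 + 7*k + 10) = (k - 1)/(k + 5)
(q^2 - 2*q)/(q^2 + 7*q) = (q - 2)/(q + 7)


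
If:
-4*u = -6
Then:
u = 3/2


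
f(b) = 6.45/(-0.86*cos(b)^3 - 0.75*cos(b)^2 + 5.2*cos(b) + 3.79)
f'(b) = 6.45*(-2.58*sin(b)*cos(b)^2 - 1.5*sin(b)*cos(b) + 5.2*sin(b))/(-0.86*cos(b)^3 - 0.75*cos(b)^2 + 5.2*cos(b) + 3.79)^2 = (-16.641*cos(b)^2 - 9.675*cos(b) + 33.54)*sin(b)/(0.86*cos(b)^3 + 0.75*cos(b)^2 - 5.2*cos(b) - 3.79)^2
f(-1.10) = 1.09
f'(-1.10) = -0.66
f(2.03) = 4.57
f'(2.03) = 15.52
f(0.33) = 0.88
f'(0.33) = 0.06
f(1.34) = 1.31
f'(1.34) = 1.22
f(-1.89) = 3.06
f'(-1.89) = -7.44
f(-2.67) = -7.77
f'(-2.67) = -19.11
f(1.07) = 1.07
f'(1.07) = 0.61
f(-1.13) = 1.11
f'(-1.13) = -0.71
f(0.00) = 0.87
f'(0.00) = 0.00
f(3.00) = -5.12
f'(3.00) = 2.39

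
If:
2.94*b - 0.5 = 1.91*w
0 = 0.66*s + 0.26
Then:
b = 0.649659863945578*w + 0.170068027210884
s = -0.39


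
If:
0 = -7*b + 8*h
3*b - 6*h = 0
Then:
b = 0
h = 0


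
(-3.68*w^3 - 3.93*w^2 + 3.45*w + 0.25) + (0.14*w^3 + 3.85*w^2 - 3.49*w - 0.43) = -3.54*w^3 - 0.0800000000000001*w^2 - 0.04*w - 0.18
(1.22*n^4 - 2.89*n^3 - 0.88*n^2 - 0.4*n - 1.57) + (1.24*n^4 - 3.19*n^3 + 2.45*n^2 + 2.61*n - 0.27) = 2.46*n^4 - 6.08*n^3 + 1.57*n^2 + 2.21*n - 1.84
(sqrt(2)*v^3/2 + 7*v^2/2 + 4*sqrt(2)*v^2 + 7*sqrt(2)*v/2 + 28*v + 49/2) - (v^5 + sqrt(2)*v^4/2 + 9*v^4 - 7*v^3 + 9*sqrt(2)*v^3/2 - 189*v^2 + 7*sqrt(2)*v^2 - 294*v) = -v^5 - 9*v^4 - sqrt(2)*v^4/2 - 4*sqrt(2)*v^3 + 7*v^3 - 3*sqrt(2)*v^2 + 385*v^2/2 + 7*sqrt(2)*v/2 + 322*v + 49/2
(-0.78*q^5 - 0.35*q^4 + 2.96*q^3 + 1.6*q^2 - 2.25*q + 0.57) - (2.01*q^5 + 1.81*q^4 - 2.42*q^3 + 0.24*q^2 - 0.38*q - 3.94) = -2.79*q^5 - 2.16*q^4 + 5.38*q^3 + 1.36*q^2 - 1.87*q + 4.51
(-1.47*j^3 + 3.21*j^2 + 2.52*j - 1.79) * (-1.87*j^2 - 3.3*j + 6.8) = 2.7489*j^5 - 1.1517*j^4 - 25.3014*j^3 + 16.8593*j^2 + 23.043*j - 12.172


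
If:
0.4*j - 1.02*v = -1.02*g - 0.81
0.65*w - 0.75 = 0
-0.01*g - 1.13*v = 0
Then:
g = -113.0*v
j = 290.7*v - 2.025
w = 1.15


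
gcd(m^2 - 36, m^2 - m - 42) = m + 6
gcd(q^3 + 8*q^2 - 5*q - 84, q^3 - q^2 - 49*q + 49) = q + 7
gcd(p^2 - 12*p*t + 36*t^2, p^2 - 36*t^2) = p - 6*t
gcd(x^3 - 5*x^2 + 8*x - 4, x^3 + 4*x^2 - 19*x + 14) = x^2 - 3*x + 2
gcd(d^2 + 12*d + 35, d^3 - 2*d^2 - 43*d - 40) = d + 5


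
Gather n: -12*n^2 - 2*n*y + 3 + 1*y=-12*n^2 - 2*n*y + y + 3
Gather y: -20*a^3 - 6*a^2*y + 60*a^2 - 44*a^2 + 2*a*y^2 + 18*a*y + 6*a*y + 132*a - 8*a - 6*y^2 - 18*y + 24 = -20*a^3 + 16*a^2 + 124*a + y^2*(2*a - 6) + y*(-6*a^2 + 24*a - 18) + 24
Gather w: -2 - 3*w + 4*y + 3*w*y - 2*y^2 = w*(3*y - 3) - 2*y^2 + 4*y - 2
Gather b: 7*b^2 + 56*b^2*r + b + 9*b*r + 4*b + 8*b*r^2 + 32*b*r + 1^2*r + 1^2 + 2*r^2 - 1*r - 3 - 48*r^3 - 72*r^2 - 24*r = b^2*(56*r + 7) + b*(8*r^2 + 41*r + 5) - 48*r^3 - 70*r^2 - 24*r - 2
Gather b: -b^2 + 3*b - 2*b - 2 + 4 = -b^2 + b + 2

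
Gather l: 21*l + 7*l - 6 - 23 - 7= 28*l - 36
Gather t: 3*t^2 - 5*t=3*t^2 - 5*t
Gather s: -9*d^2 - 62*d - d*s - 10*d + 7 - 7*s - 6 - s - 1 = -9*d^2 - 72*d + s*(-d - 8)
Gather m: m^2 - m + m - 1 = m^2 - 1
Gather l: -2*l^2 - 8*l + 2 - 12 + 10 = -2*l^2 - 8*l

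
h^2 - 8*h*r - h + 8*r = (h - 1)*(h - 8*r)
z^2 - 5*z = z*(z - 5)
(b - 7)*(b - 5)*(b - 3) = b^3 - 15*b^2 + 71*b - 105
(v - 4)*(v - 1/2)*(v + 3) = v^3 - 3*v^2/2 - 23*v/2 + 6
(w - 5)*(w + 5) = w^2 - 25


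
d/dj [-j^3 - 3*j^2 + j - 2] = -3*j^2 - 6*j + 1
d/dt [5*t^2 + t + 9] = 10*t + 1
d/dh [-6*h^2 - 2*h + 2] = -12*h - 2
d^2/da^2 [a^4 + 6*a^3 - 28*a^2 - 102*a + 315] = 12*a^2 + 36*a - 56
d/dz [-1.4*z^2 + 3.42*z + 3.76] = 3.42 - 2.8*z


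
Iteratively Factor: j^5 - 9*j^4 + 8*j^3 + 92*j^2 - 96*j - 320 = (j - 4)*(j^4 - 5*j^3 - 12*j^2 + 44*j + 80) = (j - 5)*(j - 4)*(j^3 - 12*j - 16) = (j - 5)*(j - 4)*(j + 2)*(j^2 - 2*j - 8) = (j - 5)*(j - 4)^2*(j + 2)*(j + 2)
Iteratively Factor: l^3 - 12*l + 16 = (l + 4)*(l^2 - 4*l + 4) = (l - 2)*(l + 4)*(l - 2)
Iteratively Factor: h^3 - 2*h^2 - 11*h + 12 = (h - 4)*(h^2 + 2*h - 3) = (h - 4)*(h - 1)*(h + 3)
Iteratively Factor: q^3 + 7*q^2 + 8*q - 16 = (q + 4)*(q^2 + 3*q - 4) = (q - 1)*(q + 4)*(q + 4)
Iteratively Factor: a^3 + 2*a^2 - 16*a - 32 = (a - 4)*(a^2 + 6*a + 8) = (a - 4)*(a + 4)*(a + 2)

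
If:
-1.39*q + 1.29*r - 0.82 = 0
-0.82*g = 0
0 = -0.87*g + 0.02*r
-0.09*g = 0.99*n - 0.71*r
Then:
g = 0.00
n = 0.00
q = -0.59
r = 0.00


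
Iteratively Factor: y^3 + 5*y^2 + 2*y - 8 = (y + 2)*(y^2 + 3*y - 4) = (y - 1)*(y + 2)*(y + 4)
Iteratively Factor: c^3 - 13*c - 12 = (c - 4)*(c^2 + 4*c + 3) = (c - 4)*(c + 1)*(c + 3)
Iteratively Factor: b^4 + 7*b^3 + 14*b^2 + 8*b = (b + 4)*(b^3 + 3*b^2 + 2*b) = b*(b + 4)*(b^2 + 3*b + 2) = b*(b + 2)*(b + 4)*(b + 1)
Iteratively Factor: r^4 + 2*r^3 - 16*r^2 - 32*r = (r + 2)*(r^3 - 16*r) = r*(r + 2)*(r^2 - 16) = r*(r + 2)*(r + 4)*(r - 4)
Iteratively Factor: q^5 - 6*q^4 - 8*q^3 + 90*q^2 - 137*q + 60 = (q - 1)*(q^4 - 5*q^3 - 13*q^2 + 77*q - 60) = (q - 5)*(q - 1)*(q^3 - 13*q + 12) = (q - 5)*(q - 1)*(q + 4)*(q^2 - 4*q + 3) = (q - 5)*(q - 3)*(q - 1)*(q + 4)*(q - 1)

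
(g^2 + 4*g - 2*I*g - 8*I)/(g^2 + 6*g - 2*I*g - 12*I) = (g + 4)/(g + 6)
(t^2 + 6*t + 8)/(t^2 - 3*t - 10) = (t + 4)/(t - 5)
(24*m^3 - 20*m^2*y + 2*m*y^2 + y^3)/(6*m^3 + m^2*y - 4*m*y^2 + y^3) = (-12*m^2 + 4*m*y + y^2)/(-3*m^2 - 2*m*y + y^2)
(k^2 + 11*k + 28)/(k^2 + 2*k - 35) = (k + 4)/(k - 5)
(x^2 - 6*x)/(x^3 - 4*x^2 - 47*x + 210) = x/(x^2 + 2*x - 35)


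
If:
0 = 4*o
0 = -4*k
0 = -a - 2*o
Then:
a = 0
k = 0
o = 0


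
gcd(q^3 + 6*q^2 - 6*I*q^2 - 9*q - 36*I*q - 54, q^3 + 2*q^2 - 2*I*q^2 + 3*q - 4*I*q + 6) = q - 3*I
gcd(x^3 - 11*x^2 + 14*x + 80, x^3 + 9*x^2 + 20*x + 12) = x + 2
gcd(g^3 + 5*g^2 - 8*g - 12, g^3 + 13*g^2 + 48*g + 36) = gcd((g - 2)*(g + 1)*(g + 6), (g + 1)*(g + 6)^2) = g^2 + 7*g + 6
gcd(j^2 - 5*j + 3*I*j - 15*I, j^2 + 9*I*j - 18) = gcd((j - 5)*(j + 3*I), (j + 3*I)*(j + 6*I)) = j + 3*I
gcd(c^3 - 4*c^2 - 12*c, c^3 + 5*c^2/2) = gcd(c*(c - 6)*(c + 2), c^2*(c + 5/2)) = c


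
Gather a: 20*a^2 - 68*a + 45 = 20*a^2 - 68*a + 45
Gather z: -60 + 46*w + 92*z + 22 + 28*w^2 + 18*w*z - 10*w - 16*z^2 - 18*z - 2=28*w^2 + 36*w - 16*z^2 + z*(18*w + 74) - 40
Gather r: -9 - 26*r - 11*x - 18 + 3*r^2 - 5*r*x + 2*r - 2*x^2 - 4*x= 3*r^2 + r*(-5*x - 24) - 2*x^2 - 15*x - 27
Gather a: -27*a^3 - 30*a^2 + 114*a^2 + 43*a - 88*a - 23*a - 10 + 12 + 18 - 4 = -27*a^3 + 84*a^2 - 68*a + 16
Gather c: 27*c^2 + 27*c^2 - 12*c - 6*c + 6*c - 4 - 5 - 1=54*c^2 - 12*c - 10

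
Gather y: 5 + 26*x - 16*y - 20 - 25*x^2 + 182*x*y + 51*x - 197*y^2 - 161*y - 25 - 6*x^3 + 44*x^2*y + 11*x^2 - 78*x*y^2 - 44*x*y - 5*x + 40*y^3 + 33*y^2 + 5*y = -6*x^3 - 14*x^2 + 72*x + 40*y^3 + y^2*(-78*x - 164) + y*(44*x^2 + 138*x - 172) - 40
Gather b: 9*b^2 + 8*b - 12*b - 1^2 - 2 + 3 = 9*b^2 - 4*b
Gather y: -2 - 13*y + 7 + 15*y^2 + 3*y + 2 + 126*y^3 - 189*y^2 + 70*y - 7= 126*y^3 - 174*y^2 + 60*y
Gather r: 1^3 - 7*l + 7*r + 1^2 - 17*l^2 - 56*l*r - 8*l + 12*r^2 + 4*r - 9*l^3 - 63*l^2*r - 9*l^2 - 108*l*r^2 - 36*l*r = -9*l^3 - 26*l^2 - 15*l + r^2*(12 - 108*l) + r*(-63*l^2 - 92*l + 11) + 2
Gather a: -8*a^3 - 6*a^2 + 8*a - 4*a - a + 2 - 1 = -8*a^3 - 6*a^2 + 3*a + 1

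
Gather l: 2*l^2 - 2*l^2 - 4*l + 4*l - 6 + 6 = 0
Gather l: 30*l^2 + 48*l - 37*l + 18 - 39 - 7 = 30*l^2 + 11*l - 28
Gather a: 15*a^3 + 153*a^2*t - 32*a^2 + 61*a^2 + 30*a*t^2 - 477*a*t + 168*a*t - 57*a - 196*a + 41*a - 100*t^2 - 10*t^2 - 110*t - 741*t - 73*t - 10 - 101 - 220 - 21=15*a^3 + a^2*(153*t + 29) + a*(30*t^2 - 309*t - 212) - 110*t^2 - 924*t - 352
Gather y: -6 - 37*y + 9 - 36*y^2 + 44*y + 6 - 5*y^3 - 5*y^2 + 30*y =-5*y^3 - 41*y^2 + 37*y + 9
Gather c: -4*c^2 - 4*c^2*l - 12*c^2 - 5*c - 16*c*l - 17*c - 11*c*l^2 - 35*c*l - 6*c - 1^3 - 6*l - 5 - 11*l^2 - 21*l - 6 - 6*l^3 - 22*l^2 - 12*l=c^2*(-4*l - 16) + c*(-11*l^2 - 51*l - 28) - 6*l^3 - 33*l^2 - 39*l - 12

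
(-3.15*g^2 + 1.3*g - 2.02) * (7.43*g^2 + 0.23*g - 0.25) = -23.4045*g^4 + 8.9345*g^3 - 13.9221*g^2 - 0.7896*g + 0.505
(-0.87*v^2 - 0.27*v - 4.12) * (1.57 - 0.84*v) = 0.7308*v^3 - 1.1391*v^2 + 3.0369*v - 6.4684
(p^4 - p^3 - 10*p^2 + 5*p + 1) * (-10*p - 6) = -10*p^5 + 4*p^4 + 106*p^3 + 10*p^2 - 40*p - 6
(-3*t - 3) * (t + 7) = -3*t^2 - 24*t - 21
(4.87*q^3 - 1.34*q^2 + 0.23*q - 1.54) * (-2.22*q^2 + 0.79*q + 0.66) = -10.8114*q^5 + 6.8221*q^4 + 1.645*q^3 + 2.7161*q^2 - 1.0648*q - 1.0164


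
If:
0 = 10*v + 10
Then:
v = -1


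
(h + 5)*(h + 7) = h^2 + 12*h + 35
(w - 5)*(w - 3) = w^2 - 8*w + 15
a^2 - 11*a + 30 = (a - 6)*(a - 5)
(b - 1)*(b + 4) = b^2 + 3*b - 4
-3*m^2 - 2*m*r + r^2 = (-3*m + r)*(m + r)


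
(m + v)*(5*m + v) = 5*m^2 + 6*m*v + v^2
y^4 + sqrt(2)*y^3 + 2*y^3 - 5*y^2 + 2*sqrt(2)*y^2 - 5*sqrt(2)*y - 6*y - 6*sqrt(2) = (y - 2)*(y + 1)*(y + 3)*(y + sqrt(2))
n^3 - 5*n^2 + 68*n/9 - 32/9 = (n - 8/3)*(n - 4/3)*(n - 1)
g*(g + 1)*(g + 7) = g^3 + 8*g^2 + 7*g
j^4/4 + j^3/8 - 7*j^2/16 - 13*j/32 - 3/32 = (j/4 + 1/4)*(j - 3/2)*(j + 1/2)^2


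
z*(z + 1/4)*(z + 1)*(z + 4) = z^4 + 21*z^3/4 + 21*z^2/4 + z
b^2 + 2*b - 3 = (b - 1)*(b + 3)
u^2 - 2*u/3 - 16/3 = (u - 8/3)*(u + 2)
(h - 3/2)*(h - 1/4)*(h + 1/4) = h^3 - 3*h^2/2 - h/16 + 3/32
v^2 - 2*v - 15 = (v - 5)*(v + 3)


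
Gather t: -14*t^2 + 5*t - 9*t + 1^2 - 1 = -14*t^2 - 4*t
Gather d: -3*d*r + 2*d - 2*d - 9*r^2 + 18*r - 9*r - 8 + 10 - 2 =-3*d*r - 9*r^2 + 9*r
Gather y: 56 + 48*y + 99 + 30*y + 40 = 78*y + 195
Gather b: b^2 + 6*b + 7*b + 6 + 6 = b^2 + 13*b + 12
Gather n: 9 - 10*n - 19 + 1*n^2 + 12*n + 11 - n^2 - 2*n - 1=0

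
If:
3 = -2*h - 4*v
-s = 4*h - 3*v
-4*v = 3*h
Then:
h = 3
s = -75/4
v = -9/4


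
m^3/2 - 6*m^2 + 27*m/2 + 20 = (m/2 + 1/2)*(m - 8)*(m - 5)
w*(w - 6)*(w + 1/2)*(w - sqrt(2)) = w^4 - 11*w^3/2 - sqrt(2)*w^3 - 3*w^2 + 11*sqrt(2)*w^2/2 + 3*sqrt(2)*w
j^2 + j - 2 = (j - 1)*(j + 2)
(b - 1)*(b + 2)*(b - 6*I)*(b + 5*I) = b^4 + b^3 - I*b^3 + 28*b^2 - I*b^2 + 30*b + 2*I*b - 60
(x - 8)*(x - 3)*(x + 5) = x^3 - 6*x^2 - 31*x + 120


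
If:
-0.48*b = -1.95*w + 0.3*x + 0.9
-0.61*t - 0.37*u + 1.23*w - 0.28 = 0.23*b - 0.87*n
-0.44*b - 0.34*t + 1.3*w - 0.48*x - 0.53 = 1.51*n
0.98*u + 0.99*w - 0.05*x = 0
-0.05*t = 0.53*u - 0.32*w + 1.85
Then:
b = 7.26316844700845 - 0.49080449451721*x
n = -0.151900623580104*x - 0.864773354839742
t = 0.0243131792588895*x + 1.48302221225587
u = 0.0176505995785339*x - 2.27234832340053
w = 0.0330327398111483*x + 2.24939531003285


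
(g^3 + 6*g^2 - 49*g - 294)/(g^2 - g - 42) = g + 7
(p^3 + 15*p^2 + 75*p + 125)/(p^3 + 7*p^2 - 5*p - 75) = (p + 5)/(p - 3)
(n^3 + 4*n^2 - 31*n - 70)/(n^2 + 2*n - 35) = n + 2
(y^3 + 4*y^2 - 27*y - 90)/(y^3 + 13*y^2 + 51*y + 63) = (y^2 + y - 30)/(y^2 + 10*y + 21)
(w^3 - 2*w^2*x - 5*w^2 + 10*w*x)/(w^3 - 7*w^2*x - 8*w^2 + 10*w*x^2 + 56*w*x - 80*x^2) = w*(5 - w)/(-w^2 + 5*w*x + 8*w - 40*x)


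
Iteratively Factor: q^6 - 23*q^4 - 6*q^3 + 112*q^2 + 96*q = (q + 4)*(q^5 - 4*q^4 - 7*q^3 + 22*q^2 + 24*q) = (q - 3)*(q + 4)*(q^4 - q^3 - 10*q^2 - 8*q) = (q - 4)*(q - 3)*(q + 4)*(q^3 + 3*q^2 + 2*q) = (q - 4)*(q - 3)*(q + 2)*(q + 4)*(q^2 + q) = (q - 4)*(q - 3)*(q + 1)*(q + 2)*(q + 4)*(q)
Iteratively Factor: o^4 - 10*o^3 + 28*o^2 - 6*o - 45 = (o - 3)*(o^3 - 7*o^2 + 7*o + 15) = (o - 3)*(o + 1)*(o^2 - 8*o + 15) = (o - 3)^2*(o + 1)*(o - 5)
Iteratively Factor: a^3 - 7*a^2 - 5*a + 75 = (a - 5)*(a^2 - 2*a - 15) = (a - 5)^2*(a + 3)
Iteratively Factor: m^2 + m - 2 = (m - 1)*(m + 2)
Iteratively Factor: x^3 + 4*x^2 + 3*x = (x + 3)*(x^2 + x) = x*(x + 3)*(x + 1)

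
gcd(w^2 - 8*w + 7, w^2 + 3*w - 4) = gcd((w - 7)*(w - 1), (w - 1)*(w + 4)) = w - 1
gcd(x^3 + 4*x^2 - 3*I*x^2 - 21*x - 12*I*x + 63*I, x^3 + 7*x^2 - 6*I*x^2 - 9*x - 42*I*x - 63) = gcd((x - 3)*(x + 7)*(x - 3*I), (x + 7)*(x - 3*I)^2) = x^2 + x*(7 - 3*I) - 21*I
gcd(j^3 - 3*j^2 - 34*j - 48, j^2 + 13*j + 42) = 1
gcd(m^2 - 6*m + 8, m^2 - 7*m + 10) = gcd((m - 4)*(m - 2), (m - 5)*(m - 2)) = m - 2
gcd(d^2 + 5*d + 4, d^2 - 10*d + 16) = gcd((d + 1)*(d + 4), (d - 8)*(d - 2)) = 1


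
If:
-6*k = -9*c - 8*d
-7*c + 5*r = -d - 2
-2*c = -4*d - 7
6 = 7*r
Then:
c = 127/182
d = -255/182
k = -23/28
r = 6/7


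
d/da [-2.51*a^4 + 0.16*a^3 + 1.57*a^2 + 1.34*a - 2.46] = -10.04*a^3 + 0.48*a^2 + 3.14*a + 1.34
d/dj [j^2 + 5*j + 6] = 2*j + 5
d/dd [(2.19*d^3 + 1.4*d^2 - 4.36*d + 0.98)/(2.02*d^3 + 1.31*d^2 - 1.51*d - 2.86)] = (-1.77635683940025e-15*d^5 + 0.0408999999999988*d^4 + 11.0006*d^3 - 21.1314*d^2 - 10.5756*d + 13.9494)/(4.0804*d^6 + 5.2924*d^5 - 4.3843*d^4 - 15.5106*d^3 - 5.2131*d^2 + 8.6372*d + 8.1796)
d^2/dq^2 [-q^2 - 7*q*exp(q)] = -7*q*exp(q) - 14*exp(q) - 2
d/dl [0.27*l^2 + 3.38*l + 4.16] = 0.54*l + 3.38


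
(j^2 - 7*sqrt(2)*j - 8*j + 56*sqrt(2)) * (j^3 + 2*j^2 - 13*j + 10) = j^5 - 7*sqrt(2)*j^4 - 6*j^4 - 29*j^3 + 42*sqrt(2)*j^3 + 114*j^2 + 203*sqrt(2)*j^2 - 798*sqrt(2)*j - 80*j + 560*sqrt(2)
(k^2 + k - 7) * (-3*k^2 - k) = -3*k^4 - 4*k^3 + 20*k^2 + 7*k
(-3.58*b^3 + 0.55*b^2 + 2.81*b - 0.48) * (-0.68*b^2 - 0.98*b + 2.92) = 2.4344*b^5 + 3.1344*b^4 - 12.9034*b^3 - 0.8214*b^2 + 8.6756*b - 1.4016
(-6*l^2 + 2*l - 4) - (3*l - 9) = -6*l^2 - l + 5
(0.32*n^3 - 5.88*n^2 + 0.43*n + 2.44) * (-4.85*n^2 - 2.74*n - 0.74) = -1.552*n^5 + 27.6412*n^4 + 13.7889*n^3 - 8.661*n^2 - 7.0038*n - 1.8056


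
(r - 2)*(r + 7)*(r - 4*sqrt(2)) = r^3 - 4*sqrt(2)*r^2 + 5*r^2 - 20*sqrt(2)*r - 14*r + 56*sqrt(2)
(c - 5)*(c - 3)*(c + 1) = c^3 - 7*c^2 + 7*c + 15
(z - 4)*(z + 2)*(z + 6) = z^3 + 4*z^2 - 20*z - 48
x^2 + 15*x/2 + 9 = (x + 3/2)*(x + 6)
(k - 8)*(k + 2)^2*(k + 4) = k^4 - 44*k^2 - 144*k - 128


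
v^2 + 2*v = v*(v + 2)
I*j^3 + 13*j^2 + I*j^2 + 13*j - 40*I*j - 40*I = (j - 8*I)*(j - 5*I)*(I*j + I)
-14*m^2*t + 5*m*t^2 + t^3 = t*(-2*m + t)*(7*m + t)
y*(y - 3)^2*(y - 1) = y^4 - 7*y^3 + 15*y^2 - 9*y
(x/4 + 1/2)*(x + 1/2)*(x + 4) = x^3/4 + 13*x^2/8 + 11*x/4 + 1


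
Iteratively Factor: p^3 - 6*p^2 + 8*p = (p - 2)*(p^2 - 4*p) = (p - 4)*(p - 2)*(p)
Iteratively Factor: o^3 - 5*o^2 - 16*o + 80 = (o - 5)*(o^2 - 16) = (o - 5)*(o - 4)*(o + 4)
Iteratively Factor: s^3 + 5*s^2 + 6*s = (s + 3)*(s^2 + 2*s) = (s + 2)*(s + 3)*(s)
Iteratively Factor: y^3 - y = (y + 1)*(y^2 - y) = (y - 1)*(y + 1)*(y)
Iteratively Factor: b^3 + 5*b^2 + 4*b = (b + 1)*(b^2 + 4*b) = (b + 1)*(b + 4)*(b)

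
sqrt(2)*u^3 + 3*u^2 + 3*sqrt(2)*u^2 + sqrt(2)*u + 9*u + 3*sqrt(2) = (u + 3)*(u + sqrt(2))*(sqrt(2)*u + 1)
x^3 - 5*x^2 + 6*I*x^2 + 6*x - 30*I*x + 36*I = (x - 3)*(x - 2)*(x + 6*I)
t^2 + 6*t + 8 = (t + 2)*(t + 4)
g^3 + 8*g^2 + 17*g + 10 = (g + 1)*(g + 2)*(g + 5)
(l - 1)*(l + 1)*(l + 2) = l^3 + 2*l^2 - l - 2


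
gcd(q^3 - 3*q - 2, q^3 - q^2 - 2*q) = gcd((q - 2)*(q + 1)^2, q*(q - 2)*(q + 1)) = q^2 - q - 2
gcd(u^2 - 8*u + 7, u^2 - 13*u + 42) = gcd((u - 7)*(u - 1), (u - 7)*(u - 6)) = u - 7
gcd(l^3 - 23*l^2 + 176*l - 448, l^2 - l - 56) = l - 8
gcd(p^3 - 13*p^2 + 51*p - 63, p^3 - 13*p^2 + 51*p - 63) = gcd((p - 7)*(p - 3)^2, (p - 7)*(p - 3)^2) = p^3 - 13*p^2 + 51*p - 63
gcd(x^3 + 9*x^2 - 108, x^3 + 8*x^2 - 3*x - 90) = x^2 + 3*x - 18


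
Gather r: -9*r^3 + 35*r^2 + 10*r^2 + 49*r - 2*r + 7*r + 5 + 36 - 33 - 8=-9*r^3 + 45*r^2 + 54*r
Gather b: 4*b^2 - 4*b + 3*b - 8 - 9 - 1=4*b^2 - b - 18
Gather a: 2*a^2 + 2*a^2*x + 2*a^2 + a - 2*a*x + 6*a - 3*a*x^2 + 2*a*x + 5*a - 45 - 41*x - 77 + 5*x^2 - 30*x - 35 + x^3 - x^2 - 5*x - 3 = a^2*(2*x + 4) + a*(12 - 3*x^2) + x^3 + 4*x^2 - 76*x - 160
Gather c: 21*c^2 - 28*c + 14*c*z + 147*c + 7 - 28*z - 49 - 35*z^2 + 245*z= 21*c^2 + c*(14*z + 119) - 35*z^2 + 217*z - 42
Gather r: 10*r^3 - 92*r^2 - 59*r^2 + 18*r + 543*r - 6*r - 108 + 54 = 10*r^3 - 151*r^2 + 555*r - 54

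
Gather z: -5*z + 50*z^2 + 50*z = 50*z^2 + 45*z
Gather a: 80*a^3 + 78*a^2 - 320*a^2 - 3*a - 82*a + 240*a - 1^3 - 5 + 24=80*a^3 - 242*a^2 + 155*a + 18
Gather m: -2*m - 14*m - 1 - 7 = -16*m - 8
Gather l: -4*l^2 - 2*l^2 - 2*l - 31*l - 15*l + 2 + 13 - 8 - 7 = -6*l^2 - 48*l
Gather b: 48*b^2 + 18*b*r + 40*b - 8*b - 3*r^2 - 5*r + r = 48*b^2 + b*(18*r + 32) - 3*r^2 - 4*r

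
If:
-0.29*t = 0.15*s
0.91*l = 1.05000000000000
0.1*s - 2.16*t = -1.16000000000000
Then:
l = 1.15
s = -0.95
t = 0.49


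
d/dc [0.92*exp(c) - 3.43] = 0.92*exp(c)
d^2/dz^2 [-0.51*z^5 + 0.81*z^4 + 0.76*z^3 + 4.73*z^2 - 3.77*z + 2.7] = -10.2*z^3 + 9.72*z^2 + 4.56*z + 9.46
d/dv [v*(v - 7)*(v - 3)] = 3*v^2 - 20*v + 21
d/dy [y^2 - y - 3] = 2*y - 1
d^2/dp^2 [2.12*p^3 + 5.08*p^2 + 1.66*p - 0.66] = 12.72*p + 10.16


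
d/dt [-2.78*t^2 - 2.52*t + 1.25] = -5.56*t - 2.52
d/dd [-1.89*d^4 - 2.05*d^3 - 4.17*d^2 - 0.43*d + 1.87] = -7.56*d^3 - 6.15*d^2 - 8.34*d - 0.43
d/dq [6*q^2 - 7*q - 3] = 12*q - 7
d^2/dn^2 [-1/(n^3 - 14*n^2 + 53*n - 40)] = 2*((3*n - 14)*(n^3 - 14*n^2 + 53*n - 40) - (3*n^2 - 28*n + 53)^2)/(n^3 - 14*n^2 + 53*n - 40)^3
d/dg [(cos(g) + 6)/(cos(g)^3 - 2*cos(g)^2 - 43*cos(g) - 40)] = (-45*cos(g)/2 + 8*cos(2*g) + cos(3*g)/2 - 210)*sin(g)/((cos(g) - 8)^2*(cos(g) + 1)^2*(cos(g) + 5)^2)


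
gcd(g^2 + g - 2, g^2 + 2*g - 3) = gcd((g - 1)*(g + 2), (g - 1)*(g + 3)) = g - 1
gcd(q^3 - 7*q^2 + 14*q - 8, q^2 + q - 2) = q - 1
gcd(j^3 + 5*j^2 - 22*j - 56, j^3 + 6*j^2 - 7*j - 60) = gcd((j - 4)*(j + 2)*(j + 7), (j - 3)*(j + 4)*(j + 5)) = 1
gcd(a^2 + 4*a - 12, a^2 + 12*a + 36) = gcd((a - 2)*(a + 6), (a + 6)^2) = a + 6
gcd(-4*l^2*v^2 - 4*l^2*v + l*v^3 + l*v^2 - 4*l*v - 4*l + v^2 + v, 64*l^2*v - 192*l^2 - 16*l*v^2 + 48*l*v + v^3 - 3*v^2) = 1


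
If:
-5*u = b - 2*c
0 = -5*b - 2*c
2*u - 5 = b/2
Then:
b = -50/29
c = 125/29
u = 60/29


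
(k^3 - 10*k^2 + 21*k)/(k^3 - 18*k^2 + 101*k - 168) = k/(k - 8)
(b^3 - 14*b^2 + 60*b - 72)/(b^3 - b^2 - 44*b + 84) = (b - 6)/(b + 7)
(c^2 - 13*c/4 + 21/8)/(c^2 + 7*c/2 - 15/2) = (c - 7/4)/(c + 5)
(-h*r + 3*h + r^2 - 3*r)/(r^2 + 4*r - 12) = (-h*r + 3*h + r^2 - 3*r)/(r^2 + 4*r - 12)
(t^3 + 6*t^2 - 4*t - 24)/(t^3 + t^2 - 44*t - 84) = (t - 2)/(t - 7)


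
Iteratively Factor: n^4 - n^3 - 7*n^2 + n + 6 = (n - 3)*(n^3 + 2*n^2 - n - 2) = (n - 3)*(n - 1)*(n^2 + 3*n + 2) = (n - 3)*(n - 1)*(n + 2)*(n + 1)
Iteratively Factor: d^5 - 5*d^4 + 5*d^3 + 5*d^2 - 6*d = (d - 2)*(d^4 - 3*d^3 - d^2 + 3*d) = d*(d - 2)*(d^3 - 3*d^2 - d + 3) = d*(d - 3)*(d - 2)*(d^2 - 1) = d*(d - 3)*(d - 2)*(d - 1)*(d + 1)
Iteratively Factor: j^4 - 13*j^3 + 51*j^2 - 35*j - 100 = (j - 5)*(j^3 - 8*j^2 + 11*j + 20) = (j - 5)*(j - 4)*(j^2 - 4*j - 5) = (j - 5)*(j - 4)*(j + 1)*(j - 5)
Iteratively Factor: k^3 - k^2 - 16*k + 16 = (k + 4)*(k^2 - 5*k + 4) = (k - 1)*(k + 4)*(k - 4)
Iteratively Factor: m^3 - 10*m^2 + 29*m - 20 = (m - 5)*(m^2 - 5*m + 4) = (m - 5)*(m - 1)*(m - 4)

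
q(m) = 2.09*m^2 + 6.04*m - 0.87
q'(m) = 4.18*m + 6.04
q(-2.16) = -4.17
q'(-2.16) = -2.99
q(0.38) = 1.73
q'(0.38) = 7.63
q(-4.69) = 16.77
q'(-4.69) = -13.56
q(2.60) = 28.96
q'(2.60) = 16.91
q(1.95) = 18.86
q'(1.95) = 14.19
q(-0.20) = -1.99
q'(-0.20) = 5.20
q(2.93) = 34.77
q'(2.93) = 18.29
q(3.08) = 37.56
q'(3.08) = 18.91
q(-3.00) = -0.18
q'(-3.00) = -6.50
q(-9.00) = 114.06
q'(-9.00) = -31.58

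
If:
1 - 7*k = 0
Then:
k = 1/7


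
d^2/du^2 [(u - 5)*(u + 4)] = 2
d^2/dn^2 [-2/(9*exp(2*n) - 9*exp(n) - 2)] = 18*(18*(2*exp(n) - 1)^2*exp(n) + (4*exp(n) - 1)*(-9*exp(2*n) + 9*exp(n) + 2))*exp(n)/(-9*exp(2*n) + 9*exp(n) + 2)^3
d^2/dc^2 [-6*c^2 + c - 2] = -12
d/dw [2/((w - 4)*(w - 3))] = 2*(7 - 2*w)/(w^4 - 14*w^3 + 73*w^2 - 168*w + 144)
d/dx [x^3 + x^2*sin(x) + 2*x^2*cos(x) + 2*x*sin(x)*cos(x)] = -2*x^2*sin(x) + x^2*cos(x) + 3*x^2 + 2*x*sin(x) + 4*x*cos(x) + 2*x*cos(2*x) + sin(2*x)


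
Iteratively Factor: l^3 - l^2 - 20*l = (l - 5)*(l^2 + 4*l) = l*(l - 5)*(l + 4)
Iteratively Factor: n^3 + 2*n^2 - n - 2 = (n + 2)*(n^2 - 1) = (n - 1)*(n + 2)*(n + 1)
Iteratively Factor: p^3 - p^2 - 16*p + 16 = (p - 4)*(p^2 + 3*p - 4) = (p - 4)*(p - 1)*(p + 4)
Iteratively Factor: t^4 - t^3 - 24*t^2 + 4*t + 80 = (t - 2)*(t^3 + t^2 - 22*t - 40) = (t - 2)*(t + 4)*(t^2 - 3*t - 10) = (t - 5)*(t - 2)*(t + 4)*(t + 2)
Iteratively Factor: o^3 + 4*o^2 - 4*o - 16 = (o + 4)*(o^2 - 4) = (o + 2)*(o + 4)*(o - 2)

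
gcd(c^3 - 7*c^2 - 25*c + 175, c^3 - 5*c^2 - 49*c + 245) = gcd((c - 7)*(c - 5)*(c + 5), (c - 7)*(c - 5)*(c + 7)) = c^2 - 12*c + 35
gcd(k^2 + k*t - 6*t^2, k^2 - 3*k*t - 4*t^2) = 1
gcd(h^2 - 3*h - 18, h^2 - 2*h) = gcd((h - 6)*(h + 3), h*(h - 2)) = 1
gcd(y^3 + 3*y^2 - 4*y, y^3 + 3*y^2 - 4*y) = y^3 + 3*y^2 - 4*y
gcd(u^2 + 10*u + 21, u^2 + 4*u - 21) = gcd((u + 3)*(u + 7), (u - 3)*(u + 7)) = u + 7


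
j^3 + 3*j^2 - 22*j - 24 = (j - 4)*(j + 1)*(j + 6)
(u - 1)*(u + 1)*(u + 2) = u^3 + 2*u^2 - u - 2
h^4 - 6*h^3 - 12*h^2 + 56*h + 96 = (h - 6)*(h - 4)*(h + 2)^2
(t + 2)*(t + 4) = t^2 + 6*t + 8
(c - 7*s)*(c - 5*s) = c^2 - 12*c*s + 35*s^2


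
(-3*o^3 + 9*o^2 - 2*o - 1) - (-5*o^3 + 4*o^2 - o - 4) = 2*o^3 + 5*o^2 - o + 3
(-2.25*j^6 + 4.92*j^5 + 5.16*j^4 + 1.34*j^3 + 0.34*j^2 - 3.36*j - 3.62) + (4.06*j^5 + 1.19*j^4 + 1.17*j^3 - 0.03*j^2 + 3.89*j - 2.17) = -2.25*j^6 + 8.98*j^5 + 6.35*j^4 + 2.51*j^3 + 0.31*j^2 + 0.53*j - 5.79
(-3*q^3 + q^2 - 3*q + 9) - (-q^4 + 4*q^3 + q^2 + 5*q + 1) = q^4 - 7*q^3 - 8*q + 8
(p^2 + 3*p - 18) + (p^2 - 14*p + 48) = 2*p^2 - 11*p + 30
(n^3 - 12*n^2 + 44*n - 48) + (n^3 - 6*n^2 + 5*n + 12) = 2*n^3 - 18*n^2 + 49*n - 36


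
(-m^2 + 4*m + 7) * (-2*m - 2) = 2*m^3 - 6*m^2 - 22*m - 14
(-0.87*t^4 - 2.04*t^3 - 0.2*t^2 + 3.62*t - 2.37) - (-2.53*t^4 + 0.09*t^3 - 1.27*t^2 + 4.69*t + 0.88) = 1.66*t^4 - 2.13*t^3 + 1.07*t^2 - 1.07*t - 3.25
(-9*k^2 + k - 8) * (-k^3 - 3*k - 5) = 9*k^5 - k^4 + 35*k^3 + 42*k^2 + 19*k + 40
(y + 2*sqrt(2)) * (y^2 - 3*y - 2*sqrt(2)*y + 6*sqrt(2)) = y^3 - 3*y^2 - 8*y + 24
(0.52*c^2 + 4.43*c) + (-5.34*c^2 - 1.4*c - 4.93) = -4.82*c^2 + 3.03*c - 4.93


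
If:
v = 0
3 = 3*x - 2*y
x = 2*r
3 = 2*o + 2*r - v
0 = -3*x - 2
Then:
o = 11/6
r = -1/3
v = 0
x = -2/3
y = -5/2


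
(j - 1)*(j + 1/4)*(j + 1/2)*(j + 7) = j^4 + 27*j^3/4 - 19*j^2/8 - 9*j/2 - 7/8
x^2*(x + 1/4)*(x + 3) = x^4 + 13*x^3/4 + 3*x^2/4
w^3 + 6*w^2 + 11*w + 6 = (w + 1)*(w + 2)*(w + 3)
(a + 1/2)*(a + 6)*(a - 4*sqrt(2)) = a^3 - 4*sqrt(2)*a^2 + 13*a^2/2 - 26*sqrt(2)*a + 3*a - 12*sqrt(2)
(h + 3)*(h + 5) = h^2 + 8*h + 15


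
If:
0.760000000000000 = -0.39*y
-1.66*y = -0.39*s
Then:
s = -8.29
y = -1.95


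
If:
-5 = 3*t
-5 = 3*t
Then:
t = -5/3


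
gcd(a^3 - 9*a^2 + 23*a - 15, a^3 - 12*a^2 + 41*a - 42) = a - 3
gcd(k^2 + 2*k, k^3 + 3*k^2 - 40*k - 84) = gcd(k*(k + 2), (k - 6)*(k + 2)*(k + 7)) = k + 2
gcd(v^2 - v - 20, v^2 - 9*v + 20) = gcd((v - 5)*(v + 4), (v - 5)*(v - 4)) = v - 5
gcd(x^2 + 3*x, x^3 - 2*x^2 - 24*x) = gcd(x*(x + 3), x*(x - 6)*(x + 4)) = x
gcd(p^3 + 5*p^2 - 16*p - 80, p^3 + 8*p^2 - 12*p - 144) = p - 4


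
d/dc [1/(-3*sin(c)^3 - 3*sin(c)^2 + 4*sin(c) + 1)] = (9*sin(c)^2 + 6*sin(c) - 4)*cos(c)/(3*sin(c)^3 + 3*sin(c)^2 - 4*sin(c) - 1)^2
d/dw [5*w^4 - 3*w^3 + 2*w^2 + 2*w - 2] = 20*w^3 - 9*w^2 + 4*w + 2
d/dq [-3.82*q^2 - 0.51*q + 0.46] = -7.64*q - 0.51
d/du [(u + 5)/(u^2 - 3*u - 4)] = (-u^2 - 10*u + 11)/(u^4 - 6*u^3 + u^2 + 24*u + 16)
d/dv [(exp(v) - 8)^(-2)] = -2*exp(v)/(exp(v) - 8)^3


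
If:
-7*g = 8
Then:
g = -8/7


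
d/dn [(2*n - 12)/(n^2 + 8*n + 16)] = 2*(16 - n)/(n^3 + 12*n^2 + 48*n + 64)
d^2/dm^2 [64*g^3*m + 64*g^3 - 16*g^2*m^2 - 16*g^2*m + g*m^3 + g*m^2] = 2*g*(-16*g + 3*m + 1)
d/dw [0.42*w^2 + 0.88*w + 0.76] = 0.84*w + 0.88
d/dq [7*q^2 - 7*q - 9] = 14*q - 7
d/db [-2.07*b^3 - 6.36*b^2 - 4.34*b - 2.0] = -6.21*b^2 - 12.72*b - 4.34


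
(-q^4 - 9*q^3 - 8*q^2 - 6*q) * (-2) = 2*q^4 + 18*q^3 + 16*q^2 + 12*q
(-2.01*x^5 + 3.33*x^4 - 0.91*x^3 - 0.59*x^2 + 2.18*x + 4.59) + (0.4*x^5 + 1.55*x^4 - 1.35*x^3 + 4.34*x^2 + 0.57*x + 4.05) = -1.61*x^5 + 4.88*x^4 - 2.26*x^3 + 3.75*x^2 + 2.75*x + 8.64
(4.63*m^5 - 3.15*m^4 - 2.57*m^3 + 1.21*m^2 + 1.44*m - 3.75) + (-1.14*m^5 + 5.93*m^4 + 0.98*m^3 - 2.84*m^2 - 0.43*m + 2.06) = 3.49*m^5 + 2.78*m^4 - 1.59*m^3 - 1.63*m^2 + 1.01*m - 1.69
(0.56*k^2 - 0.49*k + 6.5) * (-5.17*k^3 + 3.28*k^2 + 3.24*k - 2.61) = -2.8952*k^5 + 4.3701*k^4 - 33.3978*k^3 + 18.2708*k^2 + 22.3389*k - 16.965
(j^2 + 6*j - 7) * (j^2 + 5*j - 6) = j^4 + 11*j^3 + 17*j^2 - 71*j + 42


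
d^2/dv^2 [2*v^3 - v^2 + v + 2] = 12*v - 2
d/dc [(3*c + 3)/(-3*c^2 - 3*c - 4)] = 3*(3*c^2 + 6*c - 1)/(9*c^4 + 18*c^3 + 33*c^2 + 24*c + 16)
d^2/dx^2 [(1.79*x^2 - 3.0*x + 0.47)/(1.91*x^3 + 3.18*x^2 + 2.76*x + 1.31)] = (13.060198*x^6 - 65.6658*x^5 - 145.3701*x^4 - 77.493394*x^3 + 88.717788*x^2 + 92.679054*x + 31.08193)/(6.967871*x^9 + 34.802874*x^8 + 88.15032*x^7 + 147.076593*x^6 + 175.119588*x^5 + 153.848412*x^4 + 99.843477*x^3 + 46.308762*x^2 + 14.209308*x + 2.248091)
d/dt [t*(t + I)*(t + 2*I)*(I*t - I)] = 4*I*t^3 + t^2*(-9 - 3*I) + t*(6 - 4*I) + 2*I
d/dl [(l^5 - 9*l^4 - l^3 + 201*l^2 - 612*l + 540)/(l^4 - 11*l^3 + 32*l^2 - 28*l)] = (l^6 - 18*l^5 + 120*l^4 - 538*l^3 + 2139*l^2 - 4860*l + 3780)/(l^2*(l^4 - 18*l^3 + 109*l^2 - 252*l + 196))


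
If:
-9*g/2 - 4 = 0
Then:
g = -8/9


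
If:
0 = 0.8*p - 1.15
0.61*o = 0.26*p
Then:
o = 0.61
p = 1.44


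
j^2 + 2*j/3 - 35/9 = (j - 5/3)*(j + 7/3)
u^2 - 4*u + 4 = (u - 2)^2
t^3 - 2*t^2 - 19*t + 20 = (t - 5)*(t - 1)*(t + 4)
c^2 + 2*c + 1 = (c + 1)^2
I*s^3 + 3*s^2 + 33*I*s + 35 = (s - 7*I)*(s + 5*I)*(I*s + 1)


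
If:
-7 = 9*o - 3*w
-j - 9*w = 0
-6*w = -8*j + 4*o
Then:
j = -6/17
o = -13/17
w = 2/51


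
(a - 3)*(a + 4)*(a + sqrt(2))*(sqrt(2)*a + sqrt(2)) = sqrt(2)*a^4 + 2*a^3 + 2*sqrt(2)*a^3 - 11*sqrt(2)*a^2 + 4*a^2 - 22*a - 12*sqrt(2)*a - 24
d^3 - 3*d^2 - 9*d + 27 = (d - 3)^2*(d + 3)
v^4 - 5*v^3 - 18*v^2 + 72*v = v*(v - 6)*(v - 3)*(v + 4)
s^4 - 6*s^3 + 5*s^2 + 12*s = s*(s - 4)*(s - 3)*(s + 1)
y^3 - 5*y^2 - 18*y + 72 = (y - 6)*(y - 3)*(y + 4)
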